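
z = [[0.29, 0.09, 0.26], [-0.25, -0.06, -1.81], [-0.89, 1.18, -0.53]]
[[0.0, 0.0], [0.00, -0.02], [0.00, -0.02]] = z@[[0.0, -0.00], [0.00, -0.01], [-0.00, 0.01]]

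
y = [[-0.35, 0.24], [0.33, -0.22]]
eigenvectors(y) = [[-0.73,-0.56], [0.68,-0.83]]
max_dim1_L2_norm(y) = 0.42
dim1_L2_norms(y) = [0.42, 0.4]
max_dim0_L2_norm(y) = 0.48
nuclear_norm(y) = 0.58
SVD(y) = [[-0.73, 0.68], [0.68, 0.73]] @ diag([0.5808490805699394, 0.0037875587197991408]) @ [[0.83, -0.56],[0.56, 0.83]]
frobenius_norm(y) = 0.58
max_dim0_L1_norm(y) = 0.68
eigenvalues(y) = [-0.57, 0.0]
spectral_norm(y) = 0.58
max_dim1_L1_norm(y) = 0.59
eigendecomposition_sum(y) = [[-0.35, 0.24], [0.33, -0.22]] + [[0.0,0.00], [0.00,0.00]]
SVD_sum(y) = [[-0.35, 0.24], [0.33, -0.22]] + [[0.00, 0.00], [0.00, 0.00]]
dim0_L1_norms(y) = [0.68, 0.46]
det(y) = -0.00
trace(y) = -0.57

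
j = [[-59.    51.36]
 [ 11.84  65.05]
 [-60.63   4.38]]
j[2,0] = -60.63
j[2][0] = -60.63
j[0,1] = 51.36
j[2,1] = 4.38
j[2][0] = -60.63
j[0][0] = -59.0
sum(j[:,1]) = 120.78999999999999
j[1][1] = 65.05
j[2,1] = 4.38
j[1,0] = 11.84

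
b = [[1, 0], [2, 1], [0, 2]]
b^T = [[1, 2, 0], [0, 1, 2]]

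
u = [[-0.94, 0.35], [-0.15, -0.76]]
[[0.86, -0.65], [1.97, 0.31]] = u @ [[-1.75, 0.50], [-2.25, -0.51]]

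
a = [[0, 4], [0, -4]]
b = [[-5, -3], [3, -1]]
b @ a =[[0, -8], [0, 16]]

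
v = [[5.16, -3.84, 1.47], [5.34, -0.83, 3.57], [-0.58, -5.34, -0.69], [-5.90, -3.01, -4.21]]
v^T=[[5.16, 5.34, -0.58, -5.90], [-3.84, -0.83, -5.34, -3.01], [1.47, 3.57, -0.69, -4.21]]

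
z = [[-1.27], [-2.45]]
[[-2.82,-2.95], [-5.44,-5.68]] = z @ [[2.22, 2.32]]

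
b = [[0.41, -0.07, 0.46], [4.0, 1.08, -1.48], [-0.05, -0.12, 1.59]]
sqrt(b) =[[0.69, -0.03, 0.22], [2.31, 1.05, -0.87], [0.04, -0.05, 1.24]]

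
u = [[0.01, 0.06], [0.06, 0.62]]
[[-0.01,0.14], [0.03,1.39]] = u@ [[-2.03, 0.66], [0.25, 2.18]]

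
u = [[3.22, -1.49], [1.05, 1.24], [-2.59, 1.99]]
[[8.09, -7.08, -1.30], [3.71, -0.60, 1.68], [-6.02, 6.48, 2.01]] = u@[[2.80, -1.74, 0.16], [0.62, 0.99, 1.22]]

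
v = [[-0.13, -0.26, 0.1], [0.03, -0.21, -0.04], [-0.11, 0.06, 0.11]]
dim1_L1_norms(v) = [0.49, 0.28, 0.28]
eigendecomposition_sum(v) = [[-0.02+0.00j, (0.03+0j), (0.03+0j)], [0j, -0.00-0.00j, (-0-0j)], [(-0.02+0j), (0.03+0j), 0.04+0.00j]] + [[-0.06+0.64j, (-0.14-2.37j), 0.04-0.68j],[(0.01+0.09j), (-0.1-0.33j), -0.02-0.10j],[-0.04+0.27j, 0.01-1.03j, (0.04-0.29j)]] + [[(-0.06-0.64j), -0.14+2.37j, (0.04+0.68j)], [(0.01-0.09j), -0.10+0.33j, (-0.02+0.1j)], [(-0.04-0.27j), (0.01+1.03j), (0.04+0.29j)]]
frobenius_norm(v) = 0.41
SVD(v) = [[-0.85, 0.35, -0.4], [-0.53, -0.52, 0.67], [0.03, 0.78, 0.63]] @ diag([0.3508447450271741, 0.21399660962280118, 0.003662779922901134]) @ [[0.26, 0.95, -0.17], [-0.68, 0.31, 0.66], [0.68, -0.05, 0.73]]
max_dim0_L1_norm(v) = 0.53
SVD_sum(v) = [[-0.08,  -0.28,  0.05], [-0.05,  -0.18,  0.03], [0.00,  0.01,  -0.00]] + [[-0.05, 0.02, 0.05], [0.08, -0.03, -0.07], [-0.11, 0.05, 0.11]] + [[-0.0, 0.0, -0.00], [0.0, -0.0, 0.0], [0.00, -0.00, 0.00]]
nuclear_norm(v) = 0.57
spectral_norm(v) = 0.35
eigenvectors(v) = [[-0.62+0.00j, (0.91+0j), 0.91-0.00j],  [0.05+0.00j, 0.13-0.03j, 0.13+0.03j],  [-0.78+0.00j, 0.39+0.03j, 0.39-0.03j]]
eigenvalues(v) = [(0.02+0j), (-0.12+0.01j), (-0.12-0.01j)]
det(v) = 0.00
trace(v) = -0.23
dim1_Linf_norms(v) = [0.26, 0.21, 0.11]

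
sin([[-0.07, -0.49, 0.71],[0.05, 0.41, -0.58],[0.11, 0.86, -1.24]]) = [[-0.06, -0.43, 0.62],  [0.04, 0.36, -0.51],  [0.10, 0.75, -1.08]]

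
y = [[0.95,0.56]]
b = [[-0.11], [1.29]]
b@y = [[-0.1, -0.06], [1.23, 0.72]]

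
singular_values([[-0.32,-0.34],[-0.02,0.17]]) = [0.48, 0.13]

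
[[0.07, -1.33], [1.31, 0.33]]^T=[[0.07, 1.31], [-1.33, 0.33]]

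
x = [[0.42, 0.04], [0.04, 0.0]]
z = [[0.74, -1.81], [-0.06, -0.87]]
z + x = [[1.16, -1.77], [-0.02, -0.87]]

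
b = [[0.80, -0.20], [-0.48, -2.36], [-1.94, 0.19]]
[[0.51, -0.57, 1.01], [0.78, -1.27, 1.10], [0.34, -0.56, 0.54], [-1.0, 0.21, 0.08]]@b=[[-1.28, 1.44], [-0.9, 3.05], [-0.51, 1.36], [-1.06, -0.28]]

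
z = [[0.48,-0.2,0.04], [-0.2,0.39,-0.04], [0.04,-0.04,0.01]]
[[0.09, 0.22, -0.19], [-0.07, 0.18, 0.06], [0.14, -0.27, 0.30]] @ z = [[-0.01, 0.08, -0.01], [-0.07, 0.08, -0.01], [0.13, -0.15, 0.02]]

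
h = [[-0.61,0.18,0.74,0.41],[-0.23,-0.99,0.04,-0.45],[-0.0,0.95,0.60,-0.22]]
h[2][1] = 0.946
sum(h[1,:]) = -1.631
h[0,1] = 0.179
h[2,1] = 0.946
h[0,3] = 0.414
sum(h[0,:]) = 0.723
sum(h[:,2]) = 1.383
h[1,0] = -0.226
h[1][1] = -0.991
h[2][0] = -0.005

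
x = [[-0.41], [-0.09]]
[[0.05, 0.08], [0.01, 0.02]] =x @[[-0.12, -0.19]]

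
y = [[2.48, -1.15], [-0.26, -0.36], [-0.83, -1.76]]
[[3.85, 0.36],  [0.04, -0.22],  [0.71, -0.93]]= y @ [[1.12, 0.32], [-0.93, 0.38]]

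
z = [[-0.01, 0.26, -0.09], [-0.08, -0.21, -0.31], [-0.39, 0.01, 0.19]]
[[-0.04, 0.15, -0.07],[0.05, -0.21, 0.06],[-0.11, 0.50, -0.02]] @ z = [[0.02, -0.04, -0.06],[-0.01, 0.06, 0.07],[-0.03, -0.13, -0.15]]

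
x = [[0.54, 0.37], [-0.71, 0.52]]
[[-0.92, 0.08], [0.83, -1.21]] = x@ [[-1.45, 0.9], [-0.38, -1.09]]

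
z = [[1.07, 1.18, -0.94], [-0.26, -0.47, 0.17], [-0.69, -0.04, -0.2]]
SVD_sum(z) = [[1.14, 1.18, -0.85], [-0.33, -0.34, 0.25], [-0.22, -0.23, 0.17]] + [[-0.08, 0.03, -0.06], [0.04, -0.02, 0.03], [-0.47, 0.19, -0.36]] + [[0.01, -0.03, -0.03], [0.04, -0.11, -0.11], [0.0, -0.00, -0.0]]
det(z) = 0.20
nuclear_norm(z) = 2.75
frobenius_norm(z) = 2.06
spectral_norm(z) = 1.96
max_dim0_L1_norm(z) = 2.02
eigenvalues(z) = [1.28, -0.26, -0.62]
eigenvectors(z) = [[-0.89, 0.03, 0.52], [0.17, 0.60, -0.07], [0.41, 0.80, 0.85]]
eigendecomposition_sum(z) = [[1.13, 0.78, -0.63],[-0.22, -0.15, 0.12],[-0.52, -0.36, 0.29]] + [[-0.00, -0.01, 0.00], [-0.05, -0.27, 0.01], [-0.06, -0.35, 0.01]] + [[-0.06, 0.41, -0.31], [0.01, -0.05, 0.04], [-0.10, 0.68, -0.50]]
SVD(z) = [[-0.94, 0.17, 0.28],[0.28, -0.08, 0.96],[0.18, 0.98, 0.03]] @ diag([1.9563228974282658, 0.6340153192116791, 0.16378429718012613]) @ [[-0.62, -0.64, 0.46], [-0.75, 0.31, -0.58], [0.23, -0.7, -0.67]]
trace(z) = 0.40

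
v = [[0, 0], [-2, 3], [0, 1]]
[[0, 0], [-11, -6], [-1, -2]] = v @ [[4, 0], [-1, -2]]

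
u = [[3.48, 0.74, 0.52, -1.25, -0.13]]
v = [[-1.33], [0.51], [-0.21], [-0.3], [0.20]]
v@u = [[-4.63, -0.98, -0.69, 1.66, 0.17],[1.77, 0.38, 0.27, -0.64, -0.07],[-0.73, -0.16, -0.11, 0.26, 0.03],[-1.04, -0.22, -0.16, 0.38, 0.04],[0.70, 0.15, 0.10, -0.25, -0.03]]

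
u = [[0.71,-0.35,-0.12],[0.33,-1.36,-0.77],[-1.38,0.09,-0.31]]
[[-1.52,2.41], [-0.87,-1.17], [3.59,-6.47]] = u@[[-1.60, 3.92], [2.38, -0.11], [-3.76, 3.39]]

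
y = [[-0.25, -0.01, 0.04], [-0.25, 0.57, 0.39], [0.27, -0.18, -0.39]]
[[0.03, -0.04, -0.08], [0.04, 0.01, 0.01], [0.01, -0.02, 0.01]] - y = [[0.28, -0.03, -0.12], [0.29, -0.56, -0.38], [-0.26, 0.16, 0.40]]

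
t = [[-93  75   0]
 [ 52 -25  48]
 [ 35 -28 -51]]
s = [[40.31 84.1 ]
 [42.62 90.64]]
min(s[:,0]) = 40.31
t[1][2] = 48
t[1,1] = -25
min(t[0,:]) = -93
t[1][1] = -25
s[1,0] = 42.62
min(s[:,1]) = 84.1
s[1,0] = 42.62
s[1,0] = 42.62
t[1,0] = 52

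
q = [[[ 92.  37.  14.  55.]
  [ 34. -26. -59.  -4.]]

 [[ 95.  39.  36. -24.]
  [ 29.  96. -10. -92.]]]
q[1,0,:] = [95.0, 39.0, 36.0, -24.0]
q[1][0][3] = -24.0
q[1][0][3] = -24.0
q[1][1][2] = -10.0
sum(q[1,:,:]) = 169.0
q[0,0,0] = 92.0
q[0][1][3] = -4.0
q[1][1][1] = 96.0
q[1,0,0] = 95.0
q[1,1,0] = 29.0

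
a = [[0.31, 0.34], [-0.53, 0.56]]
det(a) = 0.35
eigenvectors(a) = [[(-0.18+0.6j), -0.18-0.60j], [(-0.78+0j), (-0.78-0j)]]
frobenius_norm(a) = 0.90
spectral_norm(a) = 0.77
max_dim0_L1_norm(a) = 0.9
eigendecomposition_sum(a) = [[(0.16+0.27j), (0.17-0.18j)], [(-0.26+0.28j), (0.28+0.14j)]] + [[(0.16-0.27j), (0.17+0.18j)], [-0.26-0.28j, (0.28-0.14j)]]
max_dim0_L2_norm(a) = 0.66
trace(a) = 0.87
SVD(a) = [[0.07, 1.0],[1.0, -0.07]] @ diag([0.7721860843133722, 0.4581797149512205]) @ [[-0.66, 0.75], [0.75, 0.66]]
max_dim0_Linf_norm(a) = 0.56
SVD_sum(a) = [[-0.03, 0.04], [-0.51, 0.58]] + [[0.34, 0.30], [-0.02, -0.02]]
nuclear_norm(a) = 1.23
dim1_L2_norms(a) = [0.46, 0.77]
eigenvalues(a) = [(0.44+0.41j), (0.44-0.41j)]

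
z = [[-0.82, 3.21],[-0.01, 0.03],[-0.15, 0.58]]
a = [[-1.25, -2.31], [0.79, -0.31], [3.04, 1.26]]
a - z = [[-0.43,  -5.52], [0.8,  -0.34], [3.19,  0.68]]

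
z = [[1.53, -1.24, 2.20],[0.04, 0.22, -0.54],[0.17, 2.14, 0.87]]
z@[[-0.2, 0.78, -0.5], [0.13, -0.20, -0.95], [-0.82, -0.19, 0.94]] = [[-2.27, 1.02, 2.48], [0.46, 0.09, -0.74], [-0.47, -0.46, -1.3]]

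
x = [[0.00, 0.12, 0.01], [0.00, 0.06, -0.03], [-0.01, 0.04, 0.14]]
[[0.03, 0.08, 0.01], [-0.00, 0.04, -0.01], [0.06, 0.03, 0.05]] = x @ [[0.5, 0.18, 0.43], [0.18, 0.65, 0.06], [0.43, 0.06, 0.39]]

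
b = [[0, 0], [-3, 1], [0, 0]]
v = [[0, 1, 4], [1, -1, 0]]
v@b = [[-3, 1], [3, -1]]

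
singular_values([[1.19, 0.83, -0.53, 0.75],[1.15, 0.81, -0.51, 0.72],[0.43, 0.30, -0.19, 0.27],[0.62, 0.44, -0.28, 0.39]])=[2.63, 0.01, 0.0, 0.0]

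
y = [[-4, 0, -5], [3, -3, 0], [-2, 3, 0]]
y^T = [[-4, 3, -2], [0, -3, 3], [-5, 0, 0]]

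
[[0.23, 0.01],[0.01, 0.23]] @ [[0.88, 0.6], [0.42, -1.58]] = [[0.21, 0.12], [0.11, -0.36]]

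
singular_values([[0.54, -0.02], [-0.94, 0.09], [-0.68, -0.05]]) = [1.28, 0.09]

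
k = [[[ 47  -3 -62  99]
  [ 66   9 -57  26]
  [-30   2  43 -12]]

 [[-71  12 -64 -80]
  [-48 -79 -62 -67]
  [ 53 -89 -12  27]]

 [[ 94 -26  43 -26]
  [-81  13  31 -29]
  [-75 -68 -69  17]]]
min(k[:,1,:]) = -81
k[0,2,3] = -12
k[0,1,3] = 26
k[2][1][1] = 13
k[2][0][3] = -26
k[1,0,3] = -80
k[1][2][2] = -12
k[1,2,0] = 53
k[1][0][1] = 12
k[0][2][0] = -30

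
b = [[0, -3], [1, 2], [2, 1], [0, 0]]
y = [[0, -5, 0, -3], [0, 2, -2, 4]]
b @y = [[0, -6, 6, -12], [0, -1, -4, 5], [0, -8, -2, -2], [0, 0, 0, 0]]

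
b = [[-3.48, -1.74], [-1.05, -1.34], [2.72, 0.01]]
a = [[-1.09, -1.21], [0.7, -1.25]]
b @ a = [[2.58, 6.39],[0.21, 2.95],[-2.96, -3.3]]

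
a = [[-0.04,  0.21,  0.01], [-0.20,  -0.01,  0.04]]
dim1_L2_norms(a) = [0.21, 0.2]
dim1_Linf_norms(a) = [0.21, 0.2]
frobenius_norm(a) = 0.30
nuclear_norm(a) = 0.42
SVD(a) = [[-0.81, -0.59],[-0.59, 0.81]] @ diag([0.22444407211580059, 0.1926781214670657]) @ [[0.67, -0.73, -0.14],[-0.72, -0.68, 0.14]]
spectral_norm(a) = 0.22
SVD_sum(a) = [[-0.12, 0.13, 0.03],[-0.09, 0.1, 0.02]] + [[0.08, 0.08, -0.02],[-0.11, -0.11, 0.02]]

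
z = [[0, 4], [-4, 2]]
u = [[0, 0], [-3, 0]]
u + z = [[0, 4], [-7, 2]]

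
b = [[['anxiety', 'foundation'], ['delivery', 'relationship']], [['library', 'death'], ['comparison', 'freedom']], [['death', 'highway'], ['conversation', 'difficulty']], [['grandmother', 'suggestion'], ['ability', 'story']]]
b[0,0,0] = 'anxiety'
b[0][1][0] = 'delivery'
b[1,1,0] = 'comparison'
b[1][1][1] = 'freedom'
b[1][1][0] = 'comparison'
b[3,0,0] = 'grandmother'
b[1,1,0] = 'comparison'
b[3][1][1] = 'story'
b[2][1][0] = 'conversation'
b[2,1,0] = 'conversation'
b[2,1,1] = 'difficulty'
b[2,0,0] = 'death'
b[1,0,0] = 'library'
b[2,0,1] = 'highway'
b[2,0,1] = 'highway'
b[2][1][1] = 'difficulty'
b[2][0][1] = 'highway'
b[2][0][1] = 'highway'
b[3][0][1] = 'suggestion'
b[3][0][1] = 'suggestion'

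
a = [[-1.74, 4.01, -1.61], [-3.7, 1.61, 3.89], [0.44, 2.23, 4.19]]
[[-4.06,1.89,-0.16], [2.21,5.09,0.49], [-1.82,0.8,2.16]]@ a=[[0.00, -13.59, 13.22], [-22.46, 18.15, 18.30], [1.16, -1.19, 15.09]]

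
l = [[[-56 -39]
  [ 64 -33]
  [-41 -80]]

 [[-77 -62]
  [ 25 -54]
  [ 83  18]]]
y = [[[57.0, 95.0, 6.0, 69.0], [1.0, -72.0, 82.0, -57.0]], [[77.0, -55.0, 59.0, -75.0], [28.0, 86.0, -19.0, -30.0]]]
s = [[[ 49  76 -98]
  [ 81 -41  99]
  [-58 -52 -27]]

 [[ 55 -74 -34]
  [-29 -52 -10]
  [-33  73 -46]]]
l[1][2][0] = 83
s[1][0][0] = 55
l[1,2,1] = 18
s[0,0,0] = 49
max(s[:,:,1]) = 76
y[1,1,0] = 28.0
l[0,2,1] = -80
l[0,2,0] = -41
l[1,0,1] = -62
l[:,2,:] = [[-41, -80], [83, 18]]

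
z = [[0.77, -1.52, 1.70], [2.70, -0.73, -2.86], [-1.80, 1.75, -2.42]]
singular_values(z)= [4.32, 3.89, 0.4]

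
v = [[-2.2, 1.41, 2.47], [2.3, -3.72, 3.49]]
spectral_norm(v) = 5.61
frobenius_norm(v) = 6.65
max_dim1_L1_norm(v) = 9.51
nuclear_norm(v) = 9.18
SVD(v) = [[-0.09, 1.0], [1.0, 0.09]] @ diag([5.609071472850078, 3.5743275189130976]) @ [[0.44, -0.68, 0.58], [-0.55, 0.3, 0.78]]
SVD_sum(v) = [[-0.23, 0.35, -0.29], [2.48, -3.82, 3.24]] + [[-1.97, 1.06, 2.76], [-0.18, 0.10, 0.25]]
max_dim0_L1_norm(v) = 5.96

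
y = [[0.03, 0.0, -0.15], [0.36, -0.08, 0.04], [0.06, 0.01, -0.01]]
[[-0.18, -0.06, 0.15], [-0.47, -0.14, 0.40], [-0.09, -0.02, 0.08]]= y@[[-1.36, -0.34, 1.22], [0.24, 0.38, 0.14], [0.95, 0.33, -0.75]]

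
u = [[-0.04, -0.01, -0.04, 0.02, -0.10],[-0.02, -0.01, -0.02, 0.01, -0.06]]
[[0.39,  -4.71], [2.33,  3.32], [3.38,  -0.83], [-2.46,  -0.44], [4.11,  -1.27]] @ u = [[0.08,0.04,0.08,-0.04,0.24], [-0.16,-0.06,-0.16,0.08,-0.43], [-0.12,-0.03,-0.12,0.06,-0.29], [0.11,0.03,0.11,-0.05,0.27], [-0.14,-0.03,-0.14,0.07,-0.33]]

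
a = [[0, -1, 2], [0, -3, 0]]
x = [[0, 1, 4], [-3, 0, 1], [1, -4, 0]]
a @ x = [[5, -8, -1], [9, 0, -3]]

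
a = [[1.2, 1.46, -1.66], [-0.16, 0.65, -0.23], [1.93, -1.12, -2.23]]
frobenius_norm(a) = 4.10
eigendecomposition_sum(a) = [[(0.66-0j), (-1.03-0j), -0.95+0.00j], [0.19-0.00j, -0.30-0.00j, -0.27+0.00j], [(1.18-0j), -1.83-0.00j, -1.69+0.00j]] + [[(0.27+0.74j), (1.25-1.09j), -0.35-0.24j],[(-0.18+0.17j), (0.47+0.21j), 0.02-0.13j],[0.38+0.33j, (0.35-0.99j), (-0.27-0.02j)]] + [[0.27-0.74j, (1.25+1.09j), (-0.35+0.24j)], [(-0.18-0.17j), 0.47-0.21j, (0.02+0.13j)], [(0.38-0.33j), 0.35+0.99j, (-0.27+0.02j)]]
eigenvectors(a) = [[0.49+0.00j, -0.82+0.00j, -0.82-0.00j],  [(0.14+0j), (-0.11-0.23j), -0.11+0.23j],  [(0.86+0j), (-0.45+0.25j), -0.45-0.25j]]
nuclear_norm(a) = 5.76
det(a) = -1.43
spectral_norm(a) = 3.59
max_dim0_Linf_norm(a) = 2.23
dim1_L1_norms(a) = [4.32, 1.04, 5.28]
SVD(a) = [[-0.56,-0.78,-0.30], [-0.02,-0.35,0.94], [-0.83,0.53,0.18]] @ diag([3.58963750946387, 1.9630521939288519, 0.2032944528538485]) @ [[-0.63, 0.03, 0.77], [0.07, -0.99, 0.10], [-0.77, -0.12, -0.63]]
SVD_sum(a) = [[1.26, -0.06, -1.55],  [0.04, -0.00, -0.04],  [1.88, -0.09, -2.31]] + [[-0.11, 1.51, -0.15],  [-0.05, 0.67, -0.07],  [0.08, -1.03, 0.1]] + [[0.05, 0.01, 0.04], [-0.15, -0.02, -0.12], [-0.03, -0.0, -0.02]]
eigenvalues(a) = [(-1.32+0j), (0.47+0.93j), (0.47-0.93j)]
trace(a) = -0.38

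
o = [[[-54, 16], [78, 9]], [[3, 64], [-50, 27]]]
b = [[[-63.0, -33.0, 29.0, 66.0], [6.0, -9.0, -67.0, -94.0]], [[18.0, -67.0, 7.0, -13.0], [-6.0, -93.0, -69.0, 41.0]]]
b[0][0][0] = -63.0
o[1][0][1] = 64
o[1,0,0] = 3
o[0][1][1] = 9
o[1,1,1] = 27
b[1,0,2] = 7.0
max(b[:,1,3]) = 41.0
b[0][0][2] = 29.0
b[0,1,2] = -67.0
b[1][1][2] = -69.0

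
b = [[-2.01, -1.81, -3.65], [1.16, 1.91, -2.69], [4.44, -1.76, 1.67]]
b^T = [[-2.01, 1.16, 4.44], [-1.81, 1.91, -1.76], [-3.65, -2.69, 1.67]]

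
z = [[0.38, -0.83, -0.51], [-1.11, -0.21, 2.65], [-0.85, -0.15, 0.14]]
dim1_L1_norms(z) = [1.72, 3.97, 1.14]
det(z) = 1.89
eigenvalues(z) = [(1.64+0j), (-0.66+0.85j), (-0.66-0.85j)]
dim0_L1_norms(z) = [2.34, 1.19, 3.3]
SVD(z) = [[-0.20,-0.98,-0.03], [0.96,-0.2,-0.18], [0.17,-0.07,0.98]] @ diag([2.978269032452838, 0.8691812944693968, 0.7287917725090911]) @ [[-0.43,-0.02,0.9], [-0.11,0.99,-0.03], [-0.89,-0.12,-0.43]]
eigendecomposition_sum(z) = [[0.86+0.00j,(-0.32+0j),(-0.86+0j)], [(-1.07-0j),0.39+0.00j,(1.06-0j)], [(-0.38-0j),(0.14+0j),(0.38-0j)]] + [[-0.24+0.13j, -0.26-0.07j, (0.17+0.49j)], [(-0.02+0.43j), (-0.3+0.28j), (0.79+0.18j)], [-0.23-0.02j, -0.15-0.17j, -0.12+0.43j]] + [[-0.24-0.13j,  -0.26+0.07j,  (0.17-0.49j)], [-0.02-0.43j,  (-0.3-0.28j),  (0.79-0.18j)], [-0.23+0.02j,  (-0.15+0.17j),  -0.12-0.43j]]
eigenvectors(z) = [[-0.60+0.00j, 0.26+0.42j, 0.26-0.42j], [(0.75+0j), 0.76+0.00j, (0.76-0j)], [(0.27+0j), -0.02+0.42j, (-0.02-0.42j)]]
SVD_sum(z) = [[0.26,0.01,-0.55], [-1.24,-0.06,2.59], [-0.22,-0.01,0.45]] + [[0.1, -0.84, 0.03], [0.02, -0.17, 0.01], [0.01, -0.06, 0.00]] + [[0.02, 0.00, 0.01],[0.12, 0.02, 0.06],[-0.64, -0.08, -0.31]]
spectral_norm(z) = 2.98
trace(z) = 0.31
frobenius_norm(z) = 3.19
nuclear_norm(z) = 4.58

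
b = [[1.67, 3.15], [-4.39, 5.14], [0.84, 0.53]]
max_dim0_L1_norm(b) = 8.82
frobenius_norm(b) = 7.71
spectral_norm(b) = 6.92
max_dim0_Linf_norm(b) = 5.14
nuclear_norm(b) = 10.31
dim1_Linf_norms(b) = [3.15, 5.14, 0.84]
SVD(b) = [[-0.24, 0.93],[-0.97, -0.23],[0.0, 0.29]] @ diag([6.922555221695234, 3.3864183442953464]) @ [[0.56, -0.83], [0.83, 0.56]]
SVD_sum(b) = [[-0.94,1.4], [-3.74,5.58], [0.02,-0.02]] + [[2.61, 1.75], [-0.65, -0.44], [0.82, 0.55]]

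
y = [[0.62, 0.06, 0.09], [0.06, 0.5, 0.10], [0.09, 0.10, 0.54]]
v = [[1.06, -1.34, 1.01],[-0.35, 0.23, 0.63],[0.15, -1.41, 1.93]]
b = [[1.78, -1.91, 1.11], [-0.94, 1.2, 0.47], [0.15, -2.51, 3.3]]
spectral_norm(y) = 0.73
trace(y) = 1.66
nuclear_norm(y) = 1.66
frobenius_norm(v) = 3.20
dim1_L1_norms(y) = [0.77, 0.66, 0.73]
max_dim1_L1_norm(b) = 5.96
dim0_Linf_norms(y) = [0.62, 0.5, 0.54]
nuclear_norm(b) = 7.46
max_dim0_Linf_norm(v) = 1.93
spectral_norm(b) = 4.79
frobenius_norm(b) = 5.27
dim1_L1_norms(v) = [3.41, 1.21, 3.49]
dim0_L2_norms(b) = [2.02, 3.37, 3.51]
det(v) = 0.84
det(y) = 0.16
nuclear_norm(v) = 4.35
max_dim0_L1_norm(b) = 5.62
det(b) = 5.51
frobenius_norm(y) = 0.98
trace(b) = 6.28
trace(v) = 3.22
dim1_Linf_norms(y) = [0.62, 0.5, 0.54]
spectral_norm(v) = 3.00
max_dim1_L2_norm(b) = 4.15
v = y @ b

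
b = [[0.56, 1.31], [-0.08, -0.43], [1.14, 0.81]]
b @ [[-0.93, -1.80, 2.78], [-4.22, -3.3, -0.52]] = [[-6.05, -5.33, 0.88], [1.89, 1.56, 0.00], [-4.48, -4.72, 2.75]]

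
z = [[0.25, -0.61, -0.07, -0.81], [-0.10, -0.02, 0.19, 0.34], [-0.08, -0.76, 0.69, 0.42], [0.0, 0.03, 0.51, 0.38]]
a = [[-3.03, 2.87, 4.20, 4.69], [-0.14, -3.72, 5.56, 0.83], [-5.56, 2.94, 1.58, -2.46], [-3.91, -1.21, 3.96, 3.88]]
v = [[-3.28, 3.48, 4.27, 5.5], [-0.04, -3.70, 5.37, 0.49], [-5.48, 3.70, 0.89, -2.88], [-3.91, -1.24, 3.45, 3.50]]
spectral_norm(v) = 10.73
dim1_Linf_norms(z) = [0.81, 0.34, 0.76, 0.51]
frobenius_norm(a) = 14.08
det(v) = -988.51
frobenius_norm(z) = 1.70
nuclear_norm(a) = 24.99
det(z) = 0.00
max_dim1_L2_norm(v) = 8.45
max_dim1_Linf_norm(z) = 0.81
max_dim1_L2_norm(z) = 1.11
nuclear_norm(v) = 25.99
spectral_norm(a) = 10.89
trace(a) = -1.29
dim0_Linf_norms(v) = [5.48, 3.7, 5.37, 5.5]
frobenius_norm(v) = 14.42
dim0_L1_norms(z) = [0.43, 1.42, 1.46, 1.95]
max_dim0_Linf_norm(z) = 0.81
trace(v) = -2.59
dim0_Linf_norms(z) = [0.25, 0.76, 0.69, 0.81]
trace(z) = 1.30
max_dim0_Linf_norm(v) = 5.5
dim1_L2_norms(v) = [8.45, 6.54, 7.27, 6.4]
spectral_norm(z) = 1.28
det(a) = -785.48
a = v + z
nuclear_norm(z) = 2.63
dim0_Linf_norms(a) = [5.56, 3.72, 5.56, 4.69]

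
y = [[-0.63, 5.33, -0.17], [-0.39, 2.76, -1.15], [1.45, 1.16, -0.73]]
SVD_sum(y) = [[-0.40, 5.27, -0.71], [-0.22, 2.88, -0.39], [-0.08, 1.12, -0.15]] + [[-0.40, -0.00, 0.21],  [0.18, 0.00, -0.09],  [1.44, 0.01, -0.75]] + [[0.17, 0.06, 0.33], [-0.35, -0.12, -0.67], [0.09, 0.03, 0.17]]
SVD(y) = [[-0.86, 0.27, 0.43], [-0.47, -0.12, -0.87], [-0.18, -0.96, 0.23]] @ diag([6.184029438115305, 1.702666702220187, 0.8755603975020552]) @ [[0.07, -0.99, 0.13], [-0.89, -0.00, 0.46], [0.46, 0.15, 0.88]]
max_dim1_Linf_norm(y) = 5.33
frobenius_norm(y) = 6.47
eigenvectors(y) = [[-0.62+0.00j, 0.75+0.00j, 0.75-0.00j], [(0.15+0j), (0.32+0.24j), (0.32-0.24j)], [(0.77+0j), 0.46-0.24j, (0.46+0.24j)]]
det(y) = -9.22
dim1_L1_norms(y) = [6.13, 4.3, 3.34]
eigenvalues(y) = [(-1.67+0j), (1.54+1.77j), (1.54-1.77j)]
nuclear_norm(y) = 8.76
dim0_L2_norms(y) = [1.63, 6.11, 1.37]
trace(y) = 1.40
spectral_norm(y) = 6.18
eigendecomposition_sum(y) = [[(-0.69+0j), 0.65-0.00j, 0.67+0.00j], [0.16-0.00j, -0.15+0.00j, (-0.16-0j)], [(0.86-0j), (-0.81+0j), -0.83-0.00j]] + [[0.03+0.89j, (2.34-1.42j), (-0.42+0.98j)], [(-0.28+0.39j), (1.46+0.15j), -0.50+0.28j], [(0.3+0.54j), 0.99-1.61j, 0.05+0.73j]] + [[(0.03-0.89j), (2.34+1.42j), (-0.42-0.98j)],[(-0.28-0.39j), 1.46-0.15j, (-0.5-0.28j)],[0.30-0.54j, 0.99+1.61j, (0.05-0.73j)]]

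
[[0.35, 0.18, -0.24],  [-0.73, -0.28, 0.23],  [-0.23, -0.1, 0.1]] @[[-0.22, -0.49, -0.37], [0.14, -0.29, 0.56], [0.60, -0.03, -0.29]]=[[-0.2, -0.22, 0.04], [0.26, 0.43, 0.05], [0.1, 0.14, 0.0]]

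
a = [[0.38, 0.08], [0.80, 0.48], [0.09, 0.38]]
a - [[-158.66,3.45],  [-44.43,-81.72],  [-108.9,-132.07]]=[[159.04, -3.37], [45.23, 82.2], [108.99, 132.45]]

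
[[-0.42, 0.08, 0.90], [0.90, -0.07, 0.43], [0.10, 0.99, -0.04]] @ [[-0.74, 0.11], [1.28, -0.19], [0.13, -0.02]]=[[0.53,-0.08],  [-0.70,0.10],  [1.19,-0.18]]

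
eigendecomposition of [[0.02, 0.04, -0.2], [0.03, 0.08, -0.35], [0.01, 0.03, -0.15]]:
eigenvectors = [[-0.49, -0.67, -0.34], [-0.78, 0.73, -0.92], [-0.39, 0.10, -0.18]]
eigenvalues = [-0.08, 0.01, 0.02]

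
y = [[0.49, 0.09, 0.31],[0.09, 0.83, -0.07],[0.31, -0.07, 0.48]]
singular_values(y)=[0.85, 0.79, 0.16]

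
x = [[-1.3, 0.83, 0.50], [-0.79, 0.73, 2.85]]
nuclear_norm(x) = 4.43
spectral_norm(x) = 3.24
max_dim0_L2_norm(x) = 2.89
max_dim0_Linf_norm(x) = 2.85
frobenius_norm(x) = 3.45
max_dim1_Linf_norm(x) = 2.85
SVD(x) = [[-0.36, -0.93], [-0.93, 0.36]] @ diag([3.2360103016683737, 1.1985980675339685]) @ [[0.37, -0.30, -0.88], [0.77, -0.42, 0.48]]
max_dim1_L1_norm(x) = 4.37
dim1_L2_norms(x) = [1.62, 3.05]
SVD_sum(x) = [[-0.44, 0.36, 1.03],[-1.13, 0.91, 2.64]] + [[-0.86,0.47,-0.53], [0.34,-0.18,0.21]]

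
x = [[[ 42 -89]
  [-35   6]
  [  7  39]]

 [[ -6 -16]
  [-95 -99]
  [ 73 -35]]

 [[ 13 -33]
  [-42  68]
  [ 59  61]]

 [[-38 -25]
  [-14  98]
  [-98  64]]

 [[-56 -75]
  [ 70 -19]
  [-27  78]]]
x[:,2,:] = [[7, 39], [73, -35], [59, 61], [-98, 64], [-27, 78]]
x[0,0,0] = 42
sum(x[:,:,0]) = -147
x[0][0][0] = 42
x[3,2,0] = -98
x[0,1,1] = 6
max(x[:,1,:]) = 98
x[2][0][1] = -33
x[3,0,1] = -25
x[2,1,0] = -42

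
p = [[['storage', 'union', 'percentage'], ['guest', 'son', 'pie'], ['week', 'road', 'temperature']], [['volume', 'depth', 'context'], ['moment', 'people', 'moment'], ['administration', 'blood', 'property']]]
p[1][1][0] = 'moment'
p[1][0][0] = 'volume'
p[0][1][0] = 'guest'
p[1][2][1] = 'blood'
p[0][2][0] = 'week'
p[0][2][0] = 'week'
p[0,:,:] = [['storage', 'union', 'percentage'], ['guest', 'son', 'pie'], ['week', 'road', 'temperature']]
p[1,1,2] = 'moment'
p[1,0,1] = 'depth'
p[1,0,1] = 'depth'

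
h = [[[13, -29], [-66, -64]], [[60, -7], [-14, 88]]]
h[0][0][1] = -29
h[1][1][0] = -14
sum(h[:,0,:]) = 37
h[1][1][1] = 88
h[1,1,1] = 88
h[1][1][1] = 88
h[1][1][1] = 88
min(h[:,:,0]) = -66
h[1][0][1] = -7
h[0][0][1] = -29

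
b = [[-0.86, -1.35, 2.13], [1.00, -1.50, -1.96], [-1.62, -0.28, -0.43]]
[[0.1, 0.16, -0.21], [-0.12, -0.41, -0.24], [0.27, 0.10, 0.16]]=b@[[-0.16, -0.1, -0.11], [-0.0, 0.09, 0.15], [-0.02, 0.09, -0.05]]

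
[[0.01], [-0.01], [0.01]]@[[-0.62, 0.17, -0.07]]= [[-0.01, 0.00, -0.0], [0.01, -0.00, 0.0], [-0.01, 0.0, -0.0]]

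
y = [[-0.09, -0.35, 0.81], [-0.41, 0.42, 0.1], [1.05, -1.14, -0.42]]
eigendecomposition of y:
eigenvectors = [[-0.63,0.68,0.75], [0.32,0.24,0.59], [-0.71,-0.70,0.30]]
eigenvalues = [1.01, -1.05, -0.05]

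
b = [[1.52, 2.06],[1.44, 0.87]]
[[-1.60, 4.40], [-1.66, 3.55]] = b @[[-1.23, 2.12], [0.13, 0.57]]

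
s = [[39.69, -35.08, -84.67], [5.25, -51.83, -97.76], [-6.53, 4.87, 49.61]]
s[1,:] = [5.25, -51.83, -97.76]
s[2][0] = -6.53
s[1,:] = [5.25, -51.83, -97.76]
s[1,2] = -97.76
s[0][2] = -84.67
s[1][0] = 5.25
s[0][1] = -35.08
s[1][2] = -97.76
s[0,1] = -35.08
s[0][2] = -84.67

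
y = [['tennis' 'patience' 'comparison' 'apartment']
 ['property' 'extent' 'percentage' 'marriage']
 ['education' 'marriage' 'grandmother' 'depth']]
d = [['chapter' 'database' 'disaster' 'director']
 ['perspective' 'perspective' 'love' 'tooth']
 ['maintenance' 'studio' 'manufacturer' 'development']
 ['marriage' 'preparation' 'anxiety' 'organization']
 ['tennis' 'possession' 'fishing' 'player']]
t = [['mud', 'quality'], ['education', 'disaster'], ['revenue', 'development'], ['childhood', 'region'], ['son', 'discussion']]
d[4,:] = ['tennis', 'possession', 'fishing', 'player']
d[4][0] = 'tennis'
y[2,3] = 'depth'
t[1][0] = 'education'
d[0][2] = 'disaster'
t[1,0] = 'education'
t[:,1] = ['quality', 'disaster', 'development', 'region', 'discussion']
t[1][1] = 'disaster'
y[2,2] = 'grandmother'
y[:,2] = ['comparison', 'percentage', 'grandmother']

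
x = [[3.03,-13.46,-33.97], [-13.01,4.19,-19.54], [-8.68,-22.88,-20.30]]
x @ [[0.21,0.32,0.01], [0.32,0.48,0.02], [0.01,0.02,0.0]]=[[-4.01, -6.17, -0.24], [-1.59, -2.54, -0.05], [-9.35, -14.17, -0.54]]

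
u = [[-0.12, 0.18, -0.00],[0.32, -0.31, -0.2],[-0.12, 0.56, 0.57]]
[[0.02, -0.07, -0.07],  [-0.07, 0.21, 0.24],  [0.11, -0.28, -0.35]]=u @ [[-0.08,0.33,0.37], [0.08,-0.15,-0.12], [0.10,-0.28,-0.41]]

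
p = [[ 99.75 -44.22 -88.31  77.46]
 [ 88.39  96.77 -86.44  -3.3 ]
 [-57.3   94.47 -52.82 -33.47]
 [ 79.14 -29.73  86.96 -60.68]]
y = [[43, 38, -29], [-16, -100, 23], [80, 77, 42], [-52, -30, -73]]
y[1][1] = -100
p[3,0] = 79.14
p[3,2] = 86.96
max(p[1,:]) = 96.77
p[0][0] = 99.75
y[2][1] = 77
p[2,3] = -33.47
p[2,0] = -57.3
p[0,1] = -44.22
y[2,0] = 80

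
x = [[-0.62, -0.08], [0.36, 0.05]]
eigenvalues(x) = [-0.57, 0.0]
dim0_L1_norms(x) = [0.98, 0.13]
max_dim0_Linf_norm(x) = 0.62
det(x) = -0.00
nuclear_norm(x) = 0.73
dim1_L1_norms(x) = [0.7, 0.41]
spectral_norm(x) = 0.72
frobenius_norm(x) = 0.72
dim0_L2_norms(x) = [0.72, 0.09]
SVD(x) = [[-0.86, 0.5],[0.50, 0.86]] @ diag([0.7231118473405355, 0.003042406244747847]) @ [[0.99, 0.13], [-0.13, 0.99]]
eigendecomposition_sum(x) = [[-0.62, -0.08],[0.36, 0.05]] + [[-0.00,-0.00], [0.00,0.0]]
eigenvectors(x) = [[-0.87, 0.13], [0.50, -0.99]]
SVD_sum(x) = [[-0.62, -0.08], [0.36, 0.05]] + [[-0.00, 0.00], [-0.0, 0.00]]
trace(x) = -0.57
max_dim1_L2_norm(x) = 0.63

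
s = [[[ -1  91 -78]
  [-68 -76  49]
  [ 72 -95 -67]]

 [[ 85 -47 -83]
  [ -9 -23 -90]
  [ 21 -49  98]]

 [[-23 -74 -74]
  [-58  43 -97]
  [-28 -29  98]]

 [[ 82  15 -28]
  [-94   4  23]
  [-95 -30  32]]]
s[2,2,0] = -28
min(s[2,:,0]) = -58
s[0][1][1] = -76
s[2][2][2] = 98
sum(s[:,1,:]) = -396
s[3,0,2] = -28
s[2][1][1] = 43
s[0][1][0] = -68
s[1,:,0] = [85, -9, 21]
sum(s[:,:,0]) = -116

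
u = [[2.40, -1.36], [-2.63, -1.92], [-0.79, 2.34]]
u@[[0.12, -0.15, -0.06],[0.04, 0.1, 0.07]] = [[0.23, -0.50, -0.24], [-0.39, 0.20, 0.02], [-0.0, 0.35, 0.21]]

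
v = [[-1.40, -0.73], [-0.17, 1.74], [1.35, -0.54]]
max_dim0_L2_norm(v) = 1.96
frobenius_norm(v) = 2.77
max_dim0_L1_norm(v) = 3.01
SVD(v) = [[0.32, 0.74],  [-0.89, 0.03],  [0.32, -0.67]] @ diag([1.962725585971757, 1.952231613864457]) @ [[0.07, -1.0],  [-1.00, -0.07]]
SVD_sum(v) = [[0.04, -0.63],[-0.12, 1.74],[0.04, -0.63]] + [[-1.44, -0.1], [-0.05, -0.0], [1.31, 0.09]]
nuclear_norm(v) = 3.91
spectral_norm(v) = 1.96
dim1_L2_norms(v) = [1.58, 1.75, 1.45]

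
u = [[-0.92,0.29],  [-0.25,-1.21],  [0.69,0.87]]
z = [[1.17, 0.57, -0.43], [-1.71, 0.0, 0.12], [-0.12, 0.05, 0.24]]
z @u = [[-1.52, -0.72], [1.66, -0.39], [0.26, 0.11]]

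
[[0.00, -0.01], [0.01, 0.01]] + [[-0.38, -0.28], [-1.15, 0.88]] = [[-0.38, -0.29], [-1.14, 0.89]]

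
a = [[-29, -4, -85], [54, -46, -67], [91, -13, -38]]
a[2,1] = -13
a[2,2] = -38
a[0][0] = -29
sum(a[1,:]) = -59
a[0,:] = [-29, -4, -85]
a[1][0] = 54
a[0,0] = -29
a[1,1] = -46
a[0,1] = -4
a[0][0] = -29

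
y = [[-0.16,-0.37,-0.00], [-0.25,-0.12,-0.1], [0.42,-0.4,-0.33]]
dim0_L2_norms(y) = [0.51, 0.56, 0.34]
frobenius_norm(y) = 0.83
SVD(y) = [[0.26, -0.78, 0.57],[-0.00, -0.59, -0.80],[0.97, 0.2, -0.16]] @ diag([0.6832014384028657, 0.4536323227377294, 0.14884055338457983]) @ [[0.54, -0.7, -0.47], [0.79, 0.61, -0.02], [0.3, -0.36, 0.88]]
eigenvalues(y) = [(0.24+0j), (-0.43+0.08j), (-0.43-0.08j)]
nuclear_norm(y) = 1.29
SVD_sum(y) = [[0.09, -0.12, -0.08], [-0.00, 0.0, 0.00], [0.35, -0.46, -0.31]] + [[-0.28,-0.22,0.01], [-0.21,-0.17,0.0], [0.07,0.06,-0.00]] + [[0.03, -0.03, 0.08], [-0.04, 0.04, -0.11], [-0.01, 0.01, -0.02]]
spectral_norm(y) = 0.68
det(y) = 0.05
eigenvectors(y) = [[0.48+0.00j, (0.2-0.53j), 0.20+0.53j],[(-0.52+0j), (0.03-0.42j), 0.03+0.42j],[0.71+0.00j, (-0.71+0j), -0.71-0.00j]]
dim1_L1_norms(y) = [0.53, 0.47, 1.15]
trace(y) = -0.61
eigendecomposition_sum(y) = [[0.09+0.00j, -0.11+0.00j, (0.02-0j)], [-0.10-0.00j, (0.12+0j), (-0.02+0j)], [(0.14+0j), -0.17+0.00j, (0.03-0j)]] + [[(-0.13+0.07j), -0.13-0.15j, (-0.01-0.16j)],  [(-0.08+0.08j), -0.12-0.08j, -0.04-0.11j],  [(0.14+0.11j), -0.12+0.21j, -0.18+0.08j]] + [[(-0.13-0.07j), -0.13+0.15j, (-0.01+0.16j)], [-0.08-0.08j, -0.12+0.08j, -0.04+0.11j], [(0.14-0.11j), -0.12-0.21j, -0.18-0.08j]]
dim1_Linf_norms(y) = [0.37, 0.25, 0.42]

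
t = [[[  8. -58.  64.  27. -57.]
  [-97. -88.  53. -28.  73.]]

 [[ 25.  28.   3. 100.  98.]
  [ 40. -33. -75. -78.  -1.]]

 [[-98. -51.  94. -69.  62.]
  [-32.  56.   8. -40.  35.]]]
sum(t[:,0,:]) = 176.0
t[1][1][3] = -78.0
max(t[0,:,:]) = 73.0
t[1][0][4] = 98.0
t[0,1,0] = -97.0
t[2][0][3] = -69.0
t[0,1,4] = 73.0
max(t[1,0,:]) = 100.0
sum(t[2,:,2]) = 102.0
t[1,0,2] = 3.0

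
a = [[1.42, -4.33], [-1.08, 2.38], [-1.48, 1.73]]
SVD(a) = [[-0.8, -0.47], [0.46, -0.09], [0.38, -0.88]] @ diag([5.6706594013500675, 0.789317397426457]) @ [[-0.39, 0.92], [0.92, 0.39]]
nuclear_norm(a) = 6.46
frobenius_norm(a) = 5.73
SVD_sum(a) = [[1.76, -4.19], [-1.01, 2.41], [-0.84, 2.00]] + [[-0.34,-0.14], [-0.07,-0.03], [-0.64,-0.27]]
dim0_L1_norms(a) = [3.98, 8.44]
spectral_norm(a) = 5.67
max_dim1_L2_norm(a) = 4.56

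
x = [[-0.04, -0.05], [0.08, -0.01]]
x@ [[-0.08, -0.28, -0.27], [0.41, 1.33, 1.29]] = [[-0.02, -0.06, -0.05],[-0.01, -0.04, -0.03]]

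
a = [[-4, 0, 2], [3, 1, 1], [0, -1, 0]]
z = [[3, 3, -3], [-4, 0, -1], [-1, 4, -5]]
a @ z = [[-14, -4, 2], [4, 13, -15], [4, 0, 1]]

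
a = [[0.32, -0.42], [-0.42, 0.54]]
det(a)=-0.004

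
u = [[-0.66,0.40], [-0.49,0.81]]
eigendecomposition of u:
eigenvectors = [[-0.94,-0.29], [-0.35,-0.96]]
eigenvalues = [-0.51, 0.66]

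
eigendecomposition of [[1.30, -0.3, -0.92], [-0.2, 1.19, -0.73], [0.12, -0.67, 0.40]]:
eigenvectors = [[-0.67+0.00j, (-0.67-0j), 0.57+0.00j], [-0.47-0.45j, (-0.47+0.45j), (0.5+0j)], [(0.26+0.25j), (0.26-0.25j), (0.65+0j)]]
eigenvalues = [(1.45+0.14j), (1.45-0.14j), (-0+0j)]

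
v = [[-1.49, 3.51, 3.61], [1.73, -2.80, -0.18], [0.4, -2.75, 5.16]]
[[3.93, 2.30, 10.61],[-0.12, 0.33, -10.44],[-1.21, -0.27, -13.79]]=v @ [[2.98, 2.06, -0.15], [1.85, 1.13, 3.68], [0.52, 0.39, -0.7]]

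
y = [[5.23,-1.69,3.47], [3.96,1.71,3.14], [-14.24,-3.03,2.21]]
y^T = [[5.23, 3.96, -14.24],[-1.69, 1.71, -3.03],[3.47, 3.14, 2.21]]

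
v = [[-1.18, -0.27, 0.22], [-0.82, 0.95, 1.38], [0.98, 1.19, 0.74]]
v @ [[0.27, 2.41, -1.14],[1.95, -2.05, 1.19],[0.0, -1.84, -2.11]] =[[-0.85, -2.70, 0.56], [1.63, -6.46, -0.85], [2.59, -1.44, -1.26]]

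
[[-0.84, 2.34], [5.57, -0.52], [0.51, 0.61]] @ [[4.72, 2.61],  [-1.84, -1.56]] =[[-8.27, -5.84], [27.25, 15.35], [1.28, 0.38]]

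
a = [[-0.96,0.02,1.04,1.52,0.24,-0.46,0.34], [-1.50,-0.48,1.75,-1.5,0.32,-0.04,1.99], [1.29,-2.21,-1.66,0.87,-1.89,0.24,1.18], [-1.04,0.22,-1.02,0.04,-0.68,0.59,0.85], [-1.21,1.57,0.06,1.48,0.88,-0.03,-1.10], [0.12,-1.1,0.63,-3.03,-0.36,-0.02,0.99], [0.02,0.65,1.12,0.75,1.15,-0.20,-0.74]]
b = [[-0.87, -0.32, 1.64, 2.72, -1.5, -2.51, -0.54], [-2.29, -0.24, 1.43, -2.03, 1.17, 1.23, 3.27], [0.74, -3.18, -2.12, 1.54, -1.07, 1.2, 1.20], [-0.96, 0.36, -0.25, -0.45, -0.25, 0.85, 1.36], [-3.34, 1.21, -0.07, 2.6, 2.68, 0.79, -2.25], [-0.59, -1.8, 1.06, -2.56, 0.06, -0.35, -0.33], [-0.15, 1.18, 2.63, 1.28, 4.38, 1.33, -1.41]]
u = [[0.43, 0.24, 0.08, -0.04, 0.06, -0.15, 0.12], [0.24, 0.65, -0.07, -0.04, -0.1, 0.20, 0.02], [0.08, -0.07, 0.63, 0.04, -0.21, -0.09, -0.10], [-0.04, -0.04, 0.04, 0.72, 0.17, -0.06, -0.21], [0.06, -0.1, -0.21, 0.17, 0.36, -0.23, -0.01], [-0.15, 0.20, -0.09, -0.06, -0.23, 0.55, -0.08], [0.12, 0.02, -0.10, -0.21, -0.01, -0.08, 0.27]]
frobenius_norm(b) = 12.12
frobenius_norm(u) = 1.66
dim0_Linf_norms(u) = [0.43, 0.65, 0.63, 0.72, 0.36, 0.55, 0.27]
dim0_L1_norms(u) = [1.12, 1.32, 1.22, 1.28, 1.14, 1.36, 0.81]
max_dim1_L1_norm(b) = 12.94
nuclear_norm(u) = 3.61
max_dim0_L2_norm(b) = 5.59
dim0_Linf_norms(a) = [1.5, 2.21, 1.75, 3.03, 1.89, 0.59, 1.99]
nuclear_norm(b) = 28.08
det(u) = 0.00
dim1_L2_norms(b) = [4.45, 5.0, 4.64, 1.99, 5.68, 3.39, 5.74]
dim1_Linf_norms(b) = [2.72, 3.27, 3.18, 1.36, 3.34, 2.56, 4.38]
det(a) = 0.99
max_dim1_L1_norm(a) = 9.34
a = u @ b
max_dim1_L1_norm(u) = 1.36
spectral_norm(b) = 7.71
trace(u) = 3.61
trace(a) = -2.94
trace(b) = -2.76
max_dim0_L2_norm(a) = 4.15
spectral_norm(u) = 1.00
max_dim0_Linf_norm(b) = 4.38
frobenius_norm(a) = 7.71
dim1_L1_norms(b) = [10.1, 11.66, 11.05, 4.48, 12.94, 6.75, 12.36]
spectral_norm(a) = 5.23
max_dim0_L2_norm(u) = 0.77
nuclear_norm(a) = 15.28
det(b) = 2125.22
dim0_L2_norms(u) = [0.54, 0.73, 0.69, 0.77, 0.52, 0.66, 0.39]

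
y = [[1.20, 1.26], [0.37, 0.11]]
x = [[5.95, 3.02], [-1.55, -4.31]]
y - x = [[-4.75, -1.76], [1.92, 4.42]]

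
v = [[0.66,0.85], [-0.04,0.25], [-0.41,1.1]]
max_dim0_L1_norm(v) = 2.2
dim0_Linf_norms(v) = [0.66, 1.1]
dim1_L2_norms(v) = [1.08, 0.25, 1.17]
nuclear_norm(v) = 2.19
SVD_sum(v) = [[0.06, 0.89], [0.02, 0.25], [0.08, 1.07]] + [[0.60, -0.04], [-0.06, 0.0], [-0.49, 0.03]]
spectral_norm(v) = 1.41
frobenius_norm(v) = 1.61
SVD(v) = [[-0.63, 0.77], [-0.17, -0.07], [-0.75, -0.63]] @ diag([1.4149766496670129, 0.7733958112746122]) @ [[-0.07, -1.0], [1.0, -0.07]]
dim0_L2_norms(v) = [0.78, 1.41]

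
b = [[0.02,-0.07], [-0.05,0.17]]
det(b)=-0.000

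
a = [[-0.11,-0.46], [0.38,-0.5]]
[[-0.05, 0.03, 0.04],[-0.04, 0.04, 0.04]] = a @ [[0.03,0.01,-0.01],[0.11,-0.07,-0.08]]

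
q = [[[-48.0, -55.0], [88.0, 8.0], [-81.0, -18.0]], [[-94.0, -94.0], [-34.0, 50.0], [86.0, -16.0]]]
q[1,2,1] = -16.0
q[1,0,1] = -94.0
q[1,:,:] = [[-94.0, -94.0], [-34.0, 50.0], [86.0, -16.0]]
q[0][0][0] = -48.0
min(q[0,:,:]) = -81.0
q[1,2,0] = 86.0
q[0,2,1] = -18.0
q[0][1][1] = 8.0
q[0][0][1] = -55.0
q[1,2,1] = -16.0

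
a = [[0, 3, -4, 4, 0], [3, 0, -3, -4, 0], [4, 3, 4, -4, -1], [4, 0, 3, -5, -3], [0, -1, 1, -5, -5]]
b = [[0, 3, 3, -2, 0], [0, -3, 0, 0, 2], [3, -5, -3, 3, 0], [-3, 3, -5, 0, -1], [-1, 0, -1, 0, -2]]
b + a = [[0, 6, -1, 2, 0], [3, -3, -3, -4, 2], [7, -2, 1, -1, -1], [1, 3, -2, -5, -4], [-1, -1, 0, -5, -7]]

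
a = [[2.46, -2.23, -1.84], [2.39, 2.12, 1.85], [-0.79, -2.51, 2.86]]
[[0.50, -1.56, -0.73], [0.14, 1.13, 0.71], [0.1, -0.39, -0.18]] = a @ [[0.13, -0.08, -0.00],[-0.08, 0.43, 0.22],[-0.0, 0.22, 0.13]]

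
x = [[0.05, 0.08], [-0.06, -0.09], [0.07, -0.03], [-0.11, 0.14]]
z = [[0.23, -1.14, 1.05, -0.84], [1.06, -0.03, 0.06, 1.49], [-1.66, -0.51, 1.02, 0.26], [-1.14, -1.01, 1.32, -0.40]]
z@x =[[0.25, -0.03],[-0.10, 0.29],[-0.01, -0.08],[0.14, -0.1]]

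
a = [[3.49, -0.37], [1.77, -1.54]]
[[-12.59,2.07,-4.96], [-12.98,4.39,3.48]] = a @ [[-3.09, 0.33, -1.89], [4.88, -2.47, -4.43]]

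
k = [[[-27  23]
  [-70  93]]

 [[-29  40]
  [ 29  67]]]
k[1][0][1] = 40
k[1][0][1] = 40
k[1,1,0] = 29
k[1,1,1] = 67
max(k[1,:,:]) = 67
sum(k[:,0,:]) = 7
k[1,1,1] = 67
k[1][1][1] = 67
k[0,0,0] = -27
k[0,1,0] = -70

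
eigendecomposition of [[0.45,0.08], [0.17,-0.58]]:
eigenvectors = [[0.99, -0.08], [0.16, 1.00]]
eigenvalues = [0.46, -0.59]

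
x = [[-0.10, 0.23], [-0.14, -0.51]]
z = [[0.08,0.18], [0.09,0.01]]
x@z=[[0.01, -0.02], [-0.06, -0.03]]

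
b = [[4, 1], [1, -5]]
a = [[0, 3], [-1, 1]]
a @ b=[[3, -15], [-3, -6]]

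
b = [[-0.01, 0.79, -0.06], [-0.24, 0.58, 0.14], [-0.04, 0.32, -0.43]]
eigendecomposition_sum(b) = [[-0.01+0.32j, (0.38-0.38j), 0.03-0.11j], [-0.12+0.13j, (0.29-0.02j), 0.05-0.03j], [(-0.03+0.05j), (0.1-0.02j), (0.02-0.01j)]] + [[-0.01-0.32j, 0.38+0.38j, 0.03+0.11j], [(-0.12-0.13j), (0.29+0.02j), 0.05+0.03j], [(-0.03-0.05j), 0.10+0.02j, (0.02+0.01j)]] + [[(0.01-0j),(0.03+0j),(-0.12+0j)], [-0.00+0.00j,(-0.01-0j),0.03-0.00j], [(0.02-0j),0.12+0.00j,-0.46+0.00j]]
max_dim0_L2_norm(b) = 1.03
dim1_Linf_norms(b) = [0.79, 0.58, 0.43]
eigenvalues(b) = [(0.3+0.28j), (0.3-0.28j), (-0.46+0j)]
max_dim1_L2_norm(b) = 0.79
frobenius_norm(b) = 1.15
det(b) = -0.08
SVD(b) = [[0.75,-0.02,0.66], [0.56,-0.51,-0.65], [0.35,0.86,-0.38]] @ diag([1.048345406434666, 0.4502103700231592, 0.16906369075276223]) @ [[-0.15, 0.98, -0.11], [0.2, -0.08, -0.98], [0.97, 0.17, 0.18]]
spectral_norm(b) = 1.05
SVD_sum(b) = [[-0.12, 0.77, -0.09], [-0.09, 0.58, -0.07], [-0.06, 0.36, -0.04]] + [[-0.0, 0.00, 0.01],[-0.05, 0.02, 0.23],[0.08, -0.03, -0.38]] + [[0.11, 0.02, 0.02], [-0.11, -0.02, -0.02], [-0.06, -0.01, -0.01]]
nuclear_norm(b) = 1.67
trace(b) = 0.14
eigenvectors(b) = [[(0.87+0j),(0.87-0j),0.25+0.00j], [0.35+0.32j,(0.35-0.32j),(-0.07+0j)], [0.14+0.08j,(0.14-0.08j),(0.97+0j)]]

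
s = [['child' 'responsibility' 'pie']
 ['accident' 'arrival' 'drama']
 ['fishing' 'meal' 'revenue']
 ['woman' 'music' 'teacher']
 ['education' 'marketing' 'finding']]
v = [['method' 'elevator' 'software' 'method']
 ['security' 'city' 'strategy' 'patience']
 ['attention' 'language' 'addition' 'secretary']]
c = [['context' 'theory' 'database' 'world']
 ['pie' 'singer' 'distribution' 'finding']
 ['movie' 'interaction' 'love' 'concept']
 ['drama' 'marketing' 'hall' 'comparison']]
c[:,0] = ['context', 'pie', 'movie', 'drama']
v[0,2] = 'software'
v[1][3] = 'patience'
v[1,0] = 'security'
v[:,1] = ['elevator', 'city', 'language']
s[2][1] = 'meal'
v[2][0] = 'attention'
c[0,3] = 'world'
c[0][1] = 'theory'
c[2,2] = 'love'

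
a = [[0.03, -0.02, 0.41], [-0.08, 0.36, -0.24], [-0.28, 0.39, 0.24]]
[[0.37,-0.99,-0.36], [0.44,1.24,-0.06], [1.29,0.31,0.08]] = a@[[-1.38, -0.62, -2.70], [1.65, 1.77, -1.27], [1.09, -2.29, -0.74]]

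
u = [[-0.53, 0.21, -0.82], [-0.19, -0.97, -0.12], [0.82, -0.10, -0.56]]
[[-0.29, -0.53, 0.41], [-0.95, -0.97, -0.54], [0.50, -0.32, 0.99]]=u@[[0.76,  0.22,  0.71],  [0.82,  0.87,  0.52],  [0.07,  0.73,  -0.83]]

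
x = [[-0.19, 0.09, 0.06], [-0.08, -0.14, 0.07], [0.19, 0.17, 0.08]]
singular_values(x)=[0.31, 0.2, 0.11]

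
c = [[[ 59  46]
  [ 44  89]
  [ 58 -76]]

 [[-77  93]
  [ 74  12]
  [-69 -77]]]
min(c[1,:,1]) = -77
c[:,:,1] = [[46, 89, -76], [93, 12, -77]]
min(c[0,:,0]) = 44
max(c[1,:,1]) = 93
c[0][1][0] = 44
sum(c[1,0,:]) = 16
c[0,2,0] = 58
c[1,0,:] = [-77, 93]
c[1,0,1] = 93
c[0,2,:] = [58, -76]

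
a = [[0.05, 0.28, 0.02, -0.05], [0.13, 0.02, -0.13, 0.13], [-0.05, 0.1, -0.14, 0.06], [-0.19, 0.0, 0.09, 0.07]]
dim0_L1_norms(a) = [0.42, 0.4, 0.38, 0.31]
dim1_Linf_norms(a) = [0.28, 0.13, 0.14, 0.19]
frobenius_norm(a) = 0.47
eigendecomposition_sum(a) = [[0.07-0.01j, (0.08-0.06j), (-0.02+0.01j), (0.01-0.06j)],[(0.03+0.03j), (0.05+0.02j), -0.01-0.01j, (0.03-0.01j)],[(-0.01+0.03j), 0.01+0.04j, 0.00-0.01j, 0.02+0.02j],[-0.07+0.09j, (-0.03+0.16j), 0.02-0.04j, 0.06+0.08j]] + [[0.07+0.01j, (0.08+0.06j), -0.02-0.01j, 0.01+0.06j], [0.03-0.03j, (0.05-0.02j), -0.01+0.01j, 0.03+0.01j], [-0.01-0.03j, 0.01-0.04j, 0.01j, (0.02-0.02j)], [(-0.07-0.09j), -0.03-0.16j, (0.02+0.04j), 0.06-0.08j]] + [[(-0.05-0.01j), (0.06-0.01j), (0.03+0.11j), (-0.03-0.03j)], [(0.04-0j), (-0.04+0.02j), -0.05-0.08j, (0.03+0.02j)], [(-0.02-0.05j), (0.04+0.04j), -0.07+0.09j, (0.01-0.05j)], [-0.03-0.00j, (0.03-0.01j), (0.03+0.06j), (-0.02-0.02j)]] + [[(-0.05+0.01j), 0.06+0.01j, 0.03-0.11j, -0.03+0.03j], [0.04+0.00j, (-0.04-0.02j), (-0.05+0.08j), (0.03-0.02j)], [-0.02+0.05j, 0.04-0.04j, (-0.07-0.09j), 0.01+0.05j], [-0.03+0.00j, (0.03+0.01j), (0.03-0.06j), -0.02+0.02j]]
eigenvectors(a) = [[-0.36-0.36j, -0.36+0.36j, 0.58+0.00j, 0.58-0.00j], [0.06-0.26j, (0.06+0.26j), (-0.44+0.14j), (-0.44-0.14j)], [0.21-0.07j, 0.21+0.07j, (0.34+0.46j), (0.34-0.46j)], [(0.79+0j), 0.79-0.00j, (0.34-0.05j), 0.34+0.05j]]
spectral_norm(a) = 0.32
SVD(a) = [[-0.75, -0.6, -0.17, 0.21], [-0.41, 0.63, 0.29, 0.59], [-0.36, 0.03, 0.69, -0.62], [0.37, -0.49, 0.64, 0.47]] @ diag([0.3168656663077077, 0.2655029835361746, 0.20209443938873645, 0.08923089608938516]) @ [[-0.45, -0.80, 0.38, -0.03],[0.54, -0.58, -0.54, 0.3],[-0.63, 0.13, -0.4, 0.66],[0.34, 0.08, 0.63, 0.69]]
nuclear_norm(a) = 0.87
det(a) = 0.00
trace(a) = 0.00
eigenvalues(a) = [(0.18+0.08j), (0.18-0.08j), (-0.18+0.09j), (-0.18-0.09j)]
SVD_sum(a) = [[0.11,0.19,-0.09,0.01], [0.06,0.10,-0.05,0.00], [0.05,0.09,-0.04,0.0], [-0.05,-0.10,0.05,-0.00]] + [[-0.09, 0.09, 0.09, -0.05], [0.09, -0.1, -0.09, 0.05], [0.0, -0.01, -0.00, 0.0], [-0.07, 0.07, 0.07, -0.04]] + [[0.02, -0.0, 0.01, -0.02], [-0.04, 0.01, -0.02, 0.04], [-0.09, 0.02, -0.06, 0.09], [-0.08, 0.02, -0.05, 0.08]] + [[0.01, 0.00, 0.01, 0.01], [0.02, 0.00, 0.03, 0.04], [-0.02, -0.0, -0.04, -0.04], [0.01, 0.0, 0.03, 0.03]]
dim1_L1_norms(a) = [0.4, 0.41, 0.35, 0.35]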